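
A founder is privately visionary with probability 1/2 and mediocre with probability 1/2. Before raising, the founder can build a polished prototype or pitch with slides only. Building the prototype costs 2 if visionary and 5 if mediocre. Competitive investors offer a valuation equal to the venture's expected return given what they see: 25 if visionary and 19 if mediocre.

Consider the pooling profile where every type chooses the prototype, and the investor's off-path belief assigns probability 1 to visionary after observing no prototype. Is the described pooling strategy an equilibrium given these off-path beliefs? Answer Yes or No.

No

On path, the investor holds the prior and pays 1/2·25 + 1/2·19 = 22. Off path (no prototype), believing visionary, it pays 25.
visionary: the prototype nets 22 − 2 = 20; no prototype nets 25. visionary would deviate.
mediocre: the prototype nets 22 − 5 = 17; no prototype nets 25. mediocre would deviate.
A type deviates, so pooling fails.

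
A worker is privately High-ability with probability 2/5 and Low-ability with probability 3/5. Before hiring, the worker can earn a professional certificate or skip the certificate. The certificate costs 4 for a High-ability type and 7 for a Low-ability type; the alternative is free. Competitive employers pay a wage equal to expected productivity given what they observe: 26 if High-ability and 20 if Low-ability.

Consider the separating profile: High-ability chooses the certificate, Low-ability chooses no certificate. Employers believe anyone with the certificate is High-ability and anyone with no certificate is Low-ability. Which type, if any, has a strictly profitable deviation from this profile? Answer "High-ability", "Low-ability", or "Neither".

The certificate pays 26; no certificate pays 20.
High-ability: assigned the certificate, nets 26 − 4 = 22; deviating to no certificate nets 20.
Low-ability: assigned no certificate, nets 20; deviating to the certificate nets 26 − 7 = 19.
Both types strictly prefer their assigned action; no profitable deviation.

Neither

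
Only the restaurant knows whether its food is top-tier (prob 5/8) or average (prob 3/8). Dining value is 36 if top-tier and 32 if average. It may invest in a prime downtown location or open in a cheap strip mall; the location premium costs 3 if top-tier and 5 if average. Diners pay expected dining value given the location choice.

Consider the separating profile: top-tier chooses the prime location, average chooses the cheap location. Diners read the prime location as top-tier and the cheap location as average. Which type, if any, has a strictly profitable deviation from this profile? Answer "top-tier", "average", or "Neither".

The prime location pays 36; the cheap location pays 32.
top-tier: assigned the prime location, nets 36 − 3 = 33; deviating to the cheap location nets 32.
average: assigned the cheap location, nets 32; deviating to the prime location nets 36 − 5 = 31.
Both types strictly prefer their assigned action; no profitable deviation.

Neither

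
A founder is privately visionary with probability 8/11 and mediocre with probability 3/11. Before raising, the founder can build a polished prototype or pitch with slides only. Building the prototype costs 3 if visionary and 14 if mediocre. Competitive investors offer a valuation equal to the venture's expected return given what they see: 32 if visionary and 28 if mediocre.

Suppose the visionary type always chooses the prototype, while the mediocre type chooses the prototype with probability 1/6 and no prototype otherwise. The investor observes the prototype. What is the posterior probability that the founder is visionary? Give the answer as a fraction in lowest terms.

P(the prototype) = (8/11)·1 + (3/11)·(1/6) = 17/22.
By Bayes' rule, P(visionary | the prototype) = (8/11) / (17/22) = 16/17.

16/17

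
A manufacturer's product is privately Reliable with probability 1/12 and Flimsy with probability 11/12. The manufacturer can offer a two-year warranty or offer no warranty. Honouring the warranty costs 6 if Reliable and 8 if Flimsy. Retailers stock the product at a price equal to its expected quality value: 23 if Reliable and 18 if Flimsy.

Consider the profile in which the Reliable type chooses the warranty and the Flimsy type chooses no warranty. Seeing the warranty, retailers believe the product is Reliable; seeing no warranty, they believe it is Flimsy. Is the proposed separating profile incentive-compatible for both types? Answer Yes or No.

No

Under these beliefs, the warranty earns price 23 and no warranty earns price 18.
Reliable: the warranty nets 23 − 6 = 17; no warranty nets 18. Reliable would deviate to no warranty.
Flimsy: the warranty nets 23 − 8 = 15; no warranty nets 18. Flimsy prefers no warranty.
Reliable has a profitable deviation, so the profile is not an equilibrium.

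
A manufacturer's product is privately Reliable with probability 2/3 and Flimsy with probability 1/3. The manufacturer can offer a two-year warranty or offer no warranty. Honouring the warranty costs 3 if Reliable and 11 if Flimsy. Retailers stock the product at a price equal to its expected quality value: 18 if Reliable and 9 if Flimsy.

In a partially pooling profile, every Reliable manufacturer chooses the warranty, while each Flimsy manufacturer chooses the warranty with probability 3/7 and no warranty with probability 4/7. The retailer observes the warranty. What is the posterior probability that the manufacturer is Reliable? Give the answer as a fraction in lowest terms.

14/17

P(the warranty) = (2/3)·1 + (1/3)·(3/7) = 17/21.
By Bayes' rule, P(Reliable | the warranty) = (2/3) / (17/21) = 14/17.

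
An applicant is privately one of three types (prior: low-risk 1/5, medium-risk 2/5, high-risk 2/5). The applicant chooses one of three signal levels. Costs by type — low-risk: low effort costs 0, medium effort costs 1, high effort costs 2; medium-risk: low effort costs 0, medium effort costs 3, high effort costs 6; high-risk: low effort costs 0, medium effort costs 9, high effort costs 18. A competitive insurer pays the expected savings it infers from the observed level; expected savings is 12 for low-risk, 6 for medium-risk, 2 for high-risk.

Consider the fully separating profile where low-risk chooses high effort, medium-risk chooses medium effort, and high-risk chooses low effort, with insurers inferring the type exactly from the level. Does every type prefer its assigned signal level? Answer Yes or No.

Separating rebates: high effort → 12, medium effort → 6, low effort → 2.
low-risk (assigned high effort): low effort: 2 − 0 = 2; medium effort: 6 − 1 = 5; high effort: 12 − 2 = 10. low-risk stays.
medium-risk (assigned medium effort): low effort: 2 − 0 = 2; medium effort: 6 − 3 = 3; high effort: 12 − 6 = 6. medium-risk prefers high effort.
high-risk (assigned low effort): low effort: 2 − 0 = 2; medium effort: 6 − 9 = -3; high effort: 12 − 18 = -6. high-risk stays.
At least one type deviates; the separating profile fails.

No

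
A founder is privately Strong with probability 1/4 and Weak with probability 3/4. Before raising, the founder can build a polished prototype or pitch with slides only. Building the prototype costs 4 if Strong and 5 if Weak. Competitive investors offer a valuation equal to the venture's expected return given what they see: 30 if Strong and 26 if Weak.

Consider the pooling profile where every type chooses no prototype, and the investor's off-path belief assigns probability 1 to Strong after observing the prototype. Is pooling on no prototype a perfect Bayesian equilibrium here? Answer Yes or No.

On path, the investor holds the prior and pays 1/4·30 + 3/4·26 = 27. Off path (the prototype), believing Strong, it pays 30.
Strong: no prototype nets 27; the prototype nets 30 − 4 = 26. Strong stays.
Weak: no prototype nets 27; the prototype nets 30 − 5 = 25. Weak stays.
No type deviates, so pooling is sustained.

Yes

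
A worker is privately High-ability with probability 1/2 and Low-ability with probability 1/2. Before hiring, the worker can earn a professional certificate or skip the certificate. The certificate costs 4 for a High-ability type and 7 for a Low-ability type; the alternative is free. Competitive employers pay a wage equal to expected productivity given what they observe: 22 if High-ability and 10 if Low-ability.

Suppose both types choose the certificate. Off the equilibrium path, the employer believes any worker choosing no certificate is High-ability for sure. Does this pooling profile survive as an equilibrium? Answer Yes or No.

No

On path, the employer holds the prior and pays 1/2·22 + 1/2·10 = 16. Off path (no certificate), believing High-ability, it pays 22.
High-ability: the certificate nets 16 − 4 = 12; no certificate nets 22. High-ability would deviate.
Low-ability: the certificate nets 16 − 7 = 9; no certificate nets 22. Low-ability would deviate.
A type deviates, so pooling fails.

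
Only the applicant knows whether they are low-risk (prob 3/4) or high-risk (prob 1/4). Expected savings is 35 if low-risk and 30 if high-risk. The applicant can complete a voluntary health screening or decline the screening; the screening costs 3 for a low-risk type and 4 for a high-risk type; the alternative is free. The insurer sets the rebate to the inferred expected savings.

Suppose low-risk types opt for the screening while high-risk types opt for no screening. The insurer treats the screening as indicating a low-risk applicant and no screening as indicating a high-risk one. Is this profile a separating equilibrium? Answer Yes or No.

No

Under these beliefs, the screening earns rebate 35 and no screening earns rebate 30.
low-risk: the screening nets 35 − 3 = 32; no screening nets 30. low-risk prefers the screening.
high-risk: the screening nets 35 − 4 = 31; no screening nets 30. high-risk would deviate to the screening.
high-risk has a profitable deviation, so the profile is not an equilibrium.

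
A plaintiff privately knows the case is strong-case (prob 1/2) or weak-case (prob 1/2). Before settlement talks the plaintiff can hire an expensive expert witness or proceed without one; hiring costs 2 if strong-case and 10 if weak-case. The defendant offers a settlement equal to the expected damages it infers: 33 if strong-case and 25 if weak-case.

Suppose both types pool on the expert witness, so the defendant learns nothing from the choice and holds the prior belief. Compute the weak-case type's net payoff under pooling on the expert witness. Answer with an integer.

19

Pooled settlement = 1/2·33 + 1/2·25 = 29.
weak-case pays cost 10 for the expert witness, so net payoff = 29 − 10 = 19.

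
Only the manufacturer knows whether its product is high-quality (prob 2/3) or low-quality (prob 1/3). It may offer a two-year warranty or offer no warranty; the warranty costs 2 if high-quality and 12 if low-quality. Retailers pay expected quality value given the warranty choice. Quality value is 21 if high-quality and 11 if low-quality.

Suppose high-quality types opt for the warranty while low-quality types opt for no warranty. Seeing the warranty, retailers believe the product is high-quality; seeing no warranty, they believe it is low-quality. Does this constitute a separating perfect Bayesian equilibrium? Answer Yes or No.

Yes

Under these beliefs, the warranty earns price 21 and no warranty earns price 11.
high-quality: the warranty nets 21 − 2 = 19; no warranty nets 11. high-quality prefers the warranty.
low-quality: the warranty nets 21 − 12 = 9; no warranty nets 11. low-quality prefers no warranty.
Neither type deviates, so the separating profile is an equilibrium.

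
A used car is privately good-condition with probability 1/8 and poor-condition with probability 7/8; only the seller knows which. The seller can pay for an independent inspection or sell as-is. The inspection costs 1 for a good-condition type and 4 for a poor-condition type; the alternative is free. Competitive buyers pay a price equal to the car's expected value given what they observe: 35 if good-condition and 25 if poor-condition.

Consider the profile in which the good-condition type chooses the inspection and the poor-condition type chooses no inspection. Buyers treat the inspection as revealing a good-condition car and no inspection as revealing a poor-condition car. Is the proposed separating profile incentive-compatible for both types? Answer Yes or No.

No

Under these beliefs, the inspection earns price 35 and no inspection earns price 25.
good-condition: the inspection nets 35 − 1 = 34; no inspection nets 25. good-condition prefers the inspection.
poor-condition: the inspection nets 35 − 4 = 31; no inspection nets 25. poor-condition would deviate to the inspection.
poor-condition has a profitable deviation, so the profile is not an equilibrium.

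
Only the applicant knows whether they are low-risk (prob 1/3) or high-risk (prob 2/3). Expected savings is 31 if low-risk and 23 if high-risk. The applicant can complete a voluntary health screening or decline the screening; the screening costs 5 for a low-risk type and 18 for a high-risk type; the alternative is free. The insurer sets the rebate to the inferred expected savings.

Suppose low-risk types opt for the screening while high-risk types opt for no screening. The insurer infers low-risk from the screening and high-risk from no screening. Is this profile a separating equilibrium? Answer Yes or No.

Under these beliefs, the screening earns rebate 31 and no screening earns rebate 23.
low-risk: the screening nets 31 − 5 = 26; no screening nets 23. low-risk prefers the screening.
high-risk: the screening nets 31 − 18 = 13; no screening nets 23. high-risk prefers no screening.
Neither type deviates, so the separating profile is an equilibrium.

Yes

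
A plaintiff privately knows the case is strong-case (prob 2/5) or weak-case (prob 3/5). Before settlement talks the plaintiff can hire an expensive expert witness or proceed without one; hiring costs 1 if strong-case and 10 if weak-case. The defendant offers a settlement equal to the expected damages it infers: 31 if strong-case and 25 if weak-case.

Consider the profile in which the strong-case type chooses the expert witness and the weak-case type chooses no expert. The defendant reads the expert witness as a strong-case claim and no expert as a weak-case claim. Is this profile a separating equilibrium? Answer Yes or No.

Yes

Under these beliefs, the expert witness earns settlement 31 and no expert earns settlement 25.
strong-case: the expert witness nets 31 − 1 = 30; no expert nets 25. strong-case prefers the expert witness.
weak-case: the expert witness nets 31 − 10 = 21; no expert nets 25. weak-case prefers no expert.
Neither type deviates, so the separating profile is an equilibrium.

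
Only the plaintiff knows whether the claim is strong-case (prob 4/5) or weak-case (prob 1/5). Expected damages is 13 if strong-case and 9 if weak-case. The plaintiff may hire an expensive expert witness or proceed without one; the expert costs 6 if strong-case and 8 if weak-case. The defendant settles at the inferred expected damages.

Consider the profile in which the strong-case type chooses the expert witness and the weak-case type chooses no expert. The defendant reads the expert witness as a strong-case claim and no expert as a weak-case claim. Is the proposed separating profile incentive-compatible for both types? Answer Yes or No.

No

Under these beliefs, the expert witness earns settlement 13 and no expert earns settlement 9.
strong-case: the expert witness nets 13 − 6 = 7; no expert nets 9. strong-case would deviate to no expert.
weak-case: the expert witness nets 13 − 8 = 5; no expert nets 9. weak-case prefers no expert.
strong-case has a profitable deviation, so the profile is not an equilibrium.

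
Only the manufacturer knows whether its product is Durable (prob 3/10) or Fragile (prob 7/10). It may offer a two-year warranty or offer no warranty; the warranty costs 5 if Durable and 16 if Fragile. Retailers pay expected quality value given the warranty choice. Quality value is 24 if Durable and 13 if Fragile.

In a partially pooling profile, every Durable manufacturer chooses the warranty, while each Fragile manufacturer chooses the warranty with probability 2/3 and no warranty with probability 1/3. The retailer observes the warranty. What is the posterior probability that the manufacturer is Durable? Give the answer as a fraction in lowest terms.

9/23

P(the warranty) = (3/10)·1 + (7/10)·(2/3) = 23/30.
By Bayes' rule, P(Durable | the warranty) = (3/10) / (23/30) = 9/23.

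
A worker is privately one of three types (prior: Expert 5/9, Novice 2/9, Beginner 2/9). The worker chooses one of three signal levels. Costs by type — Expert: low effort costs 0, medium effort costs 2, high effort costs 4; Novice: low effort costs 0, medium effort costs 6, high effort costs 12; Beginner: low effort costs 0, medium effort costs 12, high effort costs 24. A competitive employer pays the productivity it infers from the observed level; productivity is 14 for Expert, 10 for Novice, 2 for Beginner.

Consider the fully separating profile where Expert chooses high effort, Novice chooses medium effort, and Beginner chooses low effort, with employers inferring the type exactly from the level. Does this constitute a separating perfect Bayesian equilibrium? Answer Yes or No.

Yes

Separating wages: high effort → 14, medium effort → 10, low effort → 2.
Expert (assigned high effort): low effort: 2 − 0 = 2; medium effort: 10 − 2 = 8; high effort: 14 − 4 = 10. Expert stays.
Novice (assigned medium effort): low effort: 2 − 0 = 2; medium effort: 10 − 6 = 4; high effort: 14 − 12 = 2. Novice stays.
Beginner (assigned low effort): low effort: 2 − 0 = 2; medium effort: 10 − 12 = -2; high effort: 14 − 24 = -10. Beginner stays.
Every type prefers its assigned level; separation holds.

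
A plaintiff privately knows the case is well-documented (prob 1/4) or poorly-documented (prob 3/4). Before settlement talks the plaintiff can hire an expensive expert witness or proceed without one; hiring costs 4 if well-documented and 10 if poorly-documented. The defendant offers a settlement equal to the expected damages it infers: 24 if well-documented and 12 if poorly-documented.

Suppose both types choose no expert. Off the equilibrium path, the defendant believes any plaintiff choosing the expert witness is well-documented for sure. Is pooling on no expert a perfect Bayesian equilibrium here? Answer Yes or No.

No

On path, the defendant holds the prior and pays 1/4·24 + 3/4·12 = 15. Off path (the expert witness), believing well-documented, it pays 24.
well-documented: no expert nets 15; the expert witness nets 24 − 4 = 20. well-documented would deviate.
poorly-documented: no expert nets 15; the expert witness nets 24 − 10 = 14. poorly-documented stays.
A type deviates, so pooling fails.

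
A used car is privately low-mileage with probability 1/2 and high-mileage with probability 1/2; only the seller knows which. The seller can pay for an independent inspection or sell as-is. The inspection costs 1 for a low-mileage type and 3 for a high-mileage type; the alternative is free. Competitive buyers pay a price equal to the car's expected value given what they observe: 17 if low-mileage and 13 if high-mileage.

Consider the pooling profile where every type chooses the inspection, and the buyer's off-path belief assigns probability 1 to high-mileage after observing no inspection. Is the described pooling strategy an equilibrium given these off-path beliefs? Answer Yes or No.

On path, the buyer holds the prior and pays 1/2·17 + 1/2·13 = 15. Off path (no inspection), believing high-mileage, it pays 13.
low-mileage: the inspection nets 15 − 1 = 14; no inspection nets 13. low-mileage stays.
high-mileage: the inspection nets 15 − 3 = 12; no inspection nets 13. high-mileage would deviate.
A type deviates, so pooling fails.

No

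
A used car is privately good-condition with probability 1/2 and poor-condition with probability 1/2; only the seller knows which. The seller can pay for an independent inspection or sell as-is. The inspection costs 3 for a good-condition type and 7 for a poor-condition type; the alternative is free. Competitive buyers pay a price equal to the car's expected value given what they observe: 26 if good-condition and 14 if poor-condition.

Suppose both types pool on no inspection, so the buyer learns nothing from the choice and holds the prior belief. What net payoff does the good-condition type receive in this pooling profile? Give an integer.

Pooled price = 1/2·26 + 1/2·14 = 20.
good-condition pays no cost for no inspection, so net payoff = 20.

20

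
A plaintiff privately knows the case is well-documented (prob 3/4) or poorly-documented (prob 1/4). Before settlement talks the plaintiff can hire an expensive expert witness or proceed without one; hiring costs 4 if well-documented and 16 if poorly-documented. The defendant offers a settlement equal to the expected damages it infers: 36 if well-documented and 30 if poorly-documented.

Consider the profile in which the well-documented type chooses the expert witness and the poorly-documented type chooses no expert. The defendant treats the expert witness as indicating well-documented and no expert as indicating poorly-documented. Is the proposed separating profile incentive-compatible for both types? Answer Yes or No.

Yes

Under these beliefs, the expert witness earns settlement 36 and no expert earns settlement 30.
well-documented: the expert witness nets 36 − 4 = 32; no expert nets 30. well-documented prefers the expert witness.
poorly-documented: the expert witness nets 36 − 16 = 20; no expert nets 30. poorly-documented prefers no expert.
Neither type deviates, so the separating profile is an equilibrium.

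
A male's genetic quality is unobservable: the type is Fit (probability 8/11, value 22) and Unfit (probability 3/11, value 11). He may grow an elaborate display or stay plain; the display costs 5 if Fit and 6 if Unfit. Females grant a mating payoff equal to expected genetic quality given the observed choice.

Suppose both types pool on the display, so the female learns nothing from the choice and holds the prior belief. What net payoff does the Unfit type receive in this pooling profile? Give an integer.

13

Pooled mating payoff = 8/11·22 + 3/11·11 = 19.
Unfit pays cost 6 for the display, so net payoff = 19 − 6 = 13.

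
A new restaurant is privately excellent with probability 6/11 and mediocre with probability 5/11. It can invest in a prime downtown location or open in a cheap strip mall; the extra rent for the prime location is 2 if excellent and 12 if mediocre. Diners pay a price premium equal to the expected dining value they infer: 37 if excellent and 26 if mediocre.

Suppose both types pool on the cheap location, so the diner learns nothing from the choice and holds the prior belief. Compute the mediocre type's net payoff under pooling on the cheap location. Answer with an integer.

32

Pooled price premium = 6/11·37 + 5/11·26 = 32.
mediocre pays no cost for the cheap location, so net payoff = 32.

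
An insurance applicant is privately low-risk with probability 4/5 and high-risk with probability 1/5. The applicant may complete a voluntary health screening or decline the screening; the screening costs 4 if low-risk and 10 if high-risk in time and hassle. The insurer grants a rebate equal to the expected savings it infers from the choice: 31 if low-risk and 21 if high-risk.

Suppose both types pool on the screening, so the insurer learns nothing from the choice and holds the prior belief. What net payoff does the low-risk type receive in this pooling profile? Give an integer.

Pooled rebate = 4/5·31 + 1/5·21 = 29.
low-risk pays cost 4 for the screening, so net payoff = 29 − 4 = 25.

25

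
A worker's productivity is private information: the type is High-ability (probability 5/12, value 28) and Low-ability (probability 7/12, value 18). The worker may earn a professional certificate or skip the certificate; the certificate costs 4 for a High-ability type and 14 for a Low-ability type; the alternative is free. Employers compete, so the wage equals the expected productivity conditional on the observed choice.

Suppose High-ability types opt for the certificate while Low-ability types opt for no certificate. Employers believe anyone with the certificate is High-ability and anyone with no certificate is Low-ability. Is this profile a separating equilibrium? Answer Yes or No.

Yes

Under these beliefs, the certificate earns wage 28 and no certificate earns wage 18.
High-ability: the certificate nets 28 − 4 = 24; no certificate nets 18. High-ability prefers the certificate.
Low-ability: the certificate nets 28 − 14 = 14; no certificate nets 18. Low-ability prefers no certificate.
Neither type deviates, so the separating profile is an equilibrium.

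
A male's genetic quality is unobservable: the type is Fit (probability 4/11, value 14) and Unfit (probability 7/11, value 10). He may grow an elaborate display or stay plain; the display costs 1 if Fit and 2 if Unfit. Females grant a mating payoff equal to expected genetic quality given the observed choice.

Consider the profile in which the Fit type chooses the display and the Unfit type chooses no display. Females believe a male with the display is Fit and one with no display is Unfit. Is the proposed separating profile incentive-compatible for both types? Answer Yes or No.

No

Under these beliefs, the display earns mating payoff 14 and no display earns mating payoff 10.
Fit: the display nets 14 − 1 = 13; no display nets 10. Fit prefers the display.
Unfit: the display nets 14 − 2 = 12; no display nets 10. Unfit would deviate to the display.
Unfit has a profitable deviation, so the profile is not an equilibrium.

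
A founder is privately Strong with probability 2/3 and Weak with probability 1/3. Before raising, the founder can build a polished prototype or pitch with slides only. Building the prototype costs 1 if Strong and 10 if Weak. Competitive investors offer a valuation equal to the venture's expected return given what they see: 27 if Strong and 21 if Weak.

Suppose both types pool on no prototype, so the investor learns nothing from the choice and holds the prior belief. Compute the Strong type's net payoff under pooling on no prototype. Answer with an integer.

Pooled valuation = 2/3·27 + 1/3·21 = 25.
Strong pays no cost for no prototype, so net payoff = 25.

25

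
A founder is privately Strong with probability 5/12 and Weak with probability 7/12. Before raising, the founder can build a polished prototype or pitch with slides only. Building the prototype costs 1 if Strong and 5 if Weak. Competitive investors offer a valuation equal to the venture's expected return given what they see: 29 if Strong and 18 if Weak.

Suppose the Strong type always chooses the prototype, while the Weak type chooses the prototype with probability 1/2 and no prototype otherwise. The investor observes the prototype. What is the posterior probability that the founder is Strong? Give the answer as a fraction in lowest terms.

10/17

P(the prototype) = (5/12)·1 + (7/12)·(1/2) = 17/24.
By Bayes' rule, P(Strong | the prototype) = (5/12) / (17/24) = 10/17.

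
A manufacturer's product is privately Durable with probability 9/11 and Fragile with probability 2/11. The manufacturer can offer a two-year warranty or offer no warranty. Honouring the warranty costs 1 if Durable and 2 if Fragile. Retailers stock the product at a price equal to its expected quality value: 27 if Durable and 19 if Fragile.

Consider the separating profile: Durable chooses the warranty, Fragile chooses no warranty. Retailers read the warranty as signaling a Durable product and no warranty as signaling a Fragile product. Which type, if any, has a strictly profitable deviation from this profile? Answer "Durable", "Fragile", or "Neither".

Fragile

The warranty pays 27; no warranty pays 19.
Durable: assigned the warranty, nets 27 − 1 = 26; deviating to no warranty nets 19.
Fragile: assigned no warranty, nets 19; deviating to the warranty nets 27 − 2 = 25.
The Fragile type gains 6 by deviating.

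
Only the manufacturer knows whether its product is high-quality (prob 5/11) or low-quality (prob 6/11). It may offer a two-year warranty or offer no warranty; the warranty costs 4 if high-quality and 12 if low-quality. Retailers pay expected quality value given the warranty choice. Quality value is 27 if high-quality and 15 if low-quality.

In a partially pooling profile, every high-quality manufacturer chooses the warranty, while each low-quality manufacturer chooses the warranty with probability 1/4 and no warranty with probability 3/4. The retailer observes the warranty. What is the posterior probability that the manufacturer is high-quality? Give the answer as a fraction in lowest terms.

10/13

P(the warranty) = (5/11)·1 + (6/11)·(1/4) = 13/22.
By Bayes' rule, P(high-quality | the warranty) = (5/11) / (13/22) = 10/13.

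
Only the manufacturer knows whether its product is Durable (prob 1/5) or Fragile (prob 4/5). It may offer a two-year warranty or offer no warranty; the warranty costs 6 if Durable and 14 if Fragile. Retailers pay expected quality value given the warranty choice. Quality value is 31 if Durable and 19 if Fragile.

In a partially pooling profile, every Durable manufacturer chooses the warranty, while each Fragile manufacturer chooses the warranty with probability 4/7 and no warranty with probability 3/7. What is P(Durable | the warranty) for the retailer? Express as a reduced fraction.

7/23

P(the warranty) = (1/5)·1 + (4/5)·(4/7) = 23/35.
By Bayes' rule, P(Durable | the warranty) = (1/5) / (23/35) = 7/23.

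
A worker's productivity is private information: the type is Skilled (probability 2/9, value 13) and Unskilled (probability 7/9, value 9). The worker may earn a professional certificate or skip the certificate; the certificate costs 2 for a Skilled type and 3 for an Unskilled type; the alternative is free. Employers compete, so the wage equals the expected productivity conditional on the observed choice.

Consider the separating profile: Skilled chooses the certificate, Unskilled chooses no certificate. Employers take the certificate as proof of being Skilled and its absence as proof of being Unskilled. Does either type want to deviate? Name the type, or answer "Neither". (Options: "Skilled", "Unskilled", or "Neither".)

The certificate pays 13; no certificate pays 9.
Skilled: assigned the certificate, nets 13 − 2 = 11; deviating to no certificate nets 9.
Unskilled: assigned no certificate, nets 9; deviating to the certificate nets 13 − 3 = 10.
The Unskilled type gains 1 by deviating.

Unskilled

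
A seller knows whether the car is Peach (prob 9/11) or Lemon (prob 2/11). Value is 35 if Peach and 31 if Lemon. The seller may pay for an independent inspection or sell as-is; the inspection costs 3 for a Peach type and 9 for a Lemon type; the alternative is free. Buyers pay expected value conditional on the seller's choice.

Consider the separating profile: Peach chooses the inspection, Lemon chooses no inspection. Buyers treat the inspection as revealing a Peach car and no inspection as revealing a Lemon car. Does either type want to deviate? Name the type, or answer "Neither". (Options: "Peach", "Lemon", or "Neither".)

Neither

The inspection pays 35; no inspection pays 31.
Peach: assigned the inspection, nets 35 − 3 = 32; deviating to no inspection nets 31.
Lemon: assigned no inspection, nets 31; deviating to the inspection nets 35 − 9 = 26.
Both types strictly prefer their assigned action; no profitable deviation.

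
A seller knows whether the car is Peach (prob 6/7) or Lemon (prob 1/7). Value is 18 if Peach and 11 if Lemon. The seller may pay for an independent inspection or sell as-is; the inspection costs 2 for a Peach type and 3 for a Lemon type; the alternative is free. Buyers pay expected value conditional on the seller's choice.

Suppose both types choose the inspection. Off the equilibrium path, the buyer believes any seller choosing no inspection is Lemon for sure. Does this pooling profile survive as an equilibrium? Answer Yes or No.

Yes

On path, the buyer holds the prior and pays 6/7·18 + 1/7·11 = 17. Off path (no inspection), believing Lemon, it pays 11.
Peach: the inspection nets 17 − 2 = 15; no inspection nets 11. Peach stays.
Lemon: the inspection nets 17 − 3 = 14; no inspection nets 11. Lemon stays.
No type deviates, so pooling is sustained.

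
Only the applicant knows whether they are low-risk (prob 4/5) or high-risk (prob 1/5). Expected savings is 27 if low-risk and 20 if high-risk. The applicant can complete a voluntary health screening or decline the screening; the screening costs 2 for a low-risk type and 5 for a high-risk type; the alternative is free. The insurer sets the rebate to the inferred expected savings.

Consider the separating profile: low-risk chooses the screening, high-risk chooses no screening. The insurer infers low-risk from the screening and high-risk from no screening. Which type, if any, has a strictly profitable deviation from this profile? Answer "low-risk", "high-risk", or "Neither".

high-risk

The screening pays 27; no screening pays 20.
low-risk: assigned the screening, nets 27 − 2 = 25; deviating to no screening nets 20.
high-risk: assigned no screening, nets 20; deviating to the screening nets 27 − 5 = 22.
The high-risk type gains 2 by deviating.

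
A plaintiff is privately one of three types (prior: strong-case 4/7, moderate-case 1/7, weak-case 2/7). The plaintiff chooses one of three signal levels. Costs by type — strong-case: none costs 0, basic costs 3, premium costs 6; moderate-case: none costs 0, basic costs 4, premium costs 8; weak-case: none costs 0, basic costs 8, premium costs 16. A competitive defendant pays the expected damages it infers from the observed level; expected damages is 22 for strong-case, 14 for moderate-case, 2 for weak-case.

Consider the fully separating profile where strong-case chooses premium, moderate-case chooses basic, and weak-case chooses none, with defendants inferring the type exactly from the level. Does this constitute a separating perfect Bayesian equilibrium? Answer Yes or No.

Separating settlements: premium → 22, basic → 14, none → 2.
strong-case (assigned premium): none: 2 − 0 = 2; basic: 14 − 3 = 11; premium: 22 − 6 = 16. strong-case stays.
moderate-case (assigned basic): none: 2 − 0 = 2; basic: 14 − 4 = 10; premium: 22 − 8 = 14. moderate-case prefers premium.
weak-case (assigned none): none: 2 − 0 = 2; basic: 14 − 8 = 6; premium: 22 − 16 = 6. weak-case prefers basic.
At least one type deviates; the separating profile fails.

No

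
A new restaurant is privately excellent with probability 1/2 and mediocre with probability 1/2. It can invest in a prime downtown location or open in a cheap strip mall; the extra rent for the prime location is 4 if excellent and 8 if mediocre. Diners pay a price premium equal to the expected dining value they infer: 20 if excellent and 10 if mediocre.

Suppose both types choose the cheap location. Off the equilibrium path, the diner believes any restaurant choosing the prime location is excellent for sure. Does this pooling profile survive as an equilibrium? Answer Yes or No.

No

On path, the diner holds the prior and pays 1/2·20 + 1/2·10 = 15. Off path (the prime location), believing excellent, it pays 20.
excellent: the cheap location nets 15; the prime location nets 20 − 4 = 16. excellent would deviate.
mediocre: the cheap location nets 15; the prime location nets 20 − 8 = 12. mediocre stays.
A type deviates, so pooling fails.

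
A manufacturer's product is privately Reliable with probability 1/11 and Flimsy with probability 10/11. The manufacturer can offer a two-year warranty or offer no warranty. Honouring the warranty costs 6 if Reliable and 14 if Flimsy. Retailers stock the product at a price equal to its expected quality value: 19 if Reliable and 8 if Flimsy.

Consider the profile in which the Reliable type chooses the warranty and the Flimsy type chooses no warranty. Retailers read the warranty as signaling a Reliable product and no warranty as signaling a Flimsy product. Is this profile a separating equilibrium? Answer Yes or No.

Yes

Under these beliefs, the warranty earns price 19 and no warranty earns price 8.
Reliable: the warranty nets 19 − 6 = 13; no warranty nets 8. Reliable prefers the warranty.
Flimsy: the warranty nets 19 − 14 = 5; no warranty nets 8. Flimsy prefers no warranty.
Neither type deviates, so the separating profile is an equilibrium.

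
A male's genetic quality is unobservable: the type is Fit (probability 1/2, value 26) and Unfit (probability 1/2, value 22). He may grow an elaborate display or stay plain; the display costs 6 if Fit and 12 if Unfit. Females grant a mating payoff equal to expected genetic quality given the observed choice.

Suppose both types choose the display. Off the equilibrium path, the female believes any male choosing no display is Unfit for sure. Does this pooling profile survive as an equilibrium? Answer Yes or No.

No

On path, the female holds the prior and pays 1/2·26 + 1/2·22 = 24. Off path (no display), believing Unfit, it pays 22.
Fit: the display nets 24 − 6 = 18; no display nets 22. Fit would deviate.
Unfit: the display nets 24 − 12 = 12; no display nets 22. Unfit would deviate.
A type deviates, so pooling fails.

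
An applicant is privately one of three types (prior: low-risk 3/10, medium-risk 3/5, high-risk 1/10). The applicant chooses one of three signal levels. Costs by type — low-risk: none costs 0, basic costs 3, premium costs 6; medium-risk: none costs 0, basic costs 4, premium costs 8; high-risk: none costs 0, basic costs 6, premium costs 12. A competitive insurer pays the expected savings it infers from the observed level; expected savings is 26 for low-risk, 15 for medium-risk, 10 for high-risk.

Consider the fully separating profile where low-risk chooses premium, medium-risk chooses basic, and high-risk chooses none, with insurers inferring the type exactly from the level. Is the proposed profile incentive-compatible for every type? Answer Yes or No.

Separating rebates: premium → 26, basic → 15, none → 10.
low-risk (assigned premium): none: 10 − 0 = 10; basic: 15 − 3 = 12; premium: 26 − 6 = 20. low-risk stays.
medium-risk (assigned basic): none: 10 − 0 = 10; basic: 15 − 4 = 11; premium: 26 − 8 = 18. medium-risk prefers premium.
high-risk (assigned none): none: 10 − 0 = 10; basic: 15 − 6 = 9; premium: 26 − 12 = 14. high-risk prefers premium.
At least one type deviates; the separating profile fails.

No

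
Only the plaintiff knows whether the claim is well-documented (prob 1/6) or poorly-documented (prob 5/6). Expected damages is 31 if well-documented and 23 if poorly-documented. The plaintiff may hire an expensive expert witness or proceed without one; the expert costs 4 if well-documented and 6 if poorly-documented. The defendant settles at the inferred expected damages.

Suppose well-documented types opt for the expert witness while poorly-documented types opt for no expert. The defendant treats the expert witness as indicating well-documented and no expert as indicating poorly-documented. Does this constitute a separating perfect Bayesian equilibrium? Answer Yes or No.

No

Under these beliefs, the expert witness earns settlement 31 and no expert earns settlement 23.
well-documented: the expert witness nets 31 − 4 = 27; no expert nets 23. well-documented prefers the expert witness.
poorly-documented: the expert witness nets 31 − 6 = 25; no expert nets 23. poorly-documented would deviate to the expert witness.
poorly-documented has a profitable deviation, so the profile is not an equilibrium.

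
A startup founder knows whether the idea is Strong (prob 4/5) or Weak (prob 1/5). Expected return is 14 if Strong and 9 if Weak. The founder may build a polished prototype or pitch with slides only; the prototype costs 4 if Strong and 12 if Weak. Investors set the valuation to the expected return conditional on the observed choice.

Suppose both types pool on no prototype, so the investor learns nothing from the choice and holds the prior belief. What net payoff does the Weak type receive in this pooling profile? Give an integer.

13

Pooled valuation = 4/5·14 + 1/5·9 = 13.
Weak pays no cost for no prototype, so net payoff = 13.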